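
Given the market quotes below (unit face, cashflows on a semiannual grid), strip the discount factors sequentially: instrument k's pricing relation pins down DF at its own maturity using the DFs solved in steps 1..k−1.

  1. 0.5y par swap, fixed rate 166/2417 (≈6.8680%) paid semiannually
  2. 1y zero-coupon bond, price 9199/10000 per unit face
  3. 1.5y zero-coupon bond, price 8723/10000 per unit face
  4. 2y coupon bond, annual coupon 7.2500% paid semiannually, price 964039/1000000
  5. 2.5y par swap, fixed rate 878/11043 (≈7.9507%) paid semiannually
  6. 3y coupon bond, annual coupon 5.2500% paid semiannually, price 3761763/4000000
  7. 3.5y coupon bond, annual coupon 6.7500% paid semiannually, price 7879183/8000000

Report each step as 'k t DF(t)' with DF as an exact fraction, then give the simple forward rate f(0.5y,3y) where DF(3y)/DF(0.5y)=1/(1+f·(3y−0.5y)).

step 1 [0.5y] swap r/2=83/2417: DF=(1 − 83/2417·(0))/(1+83/2417) = 2417/2500 ≈ 0.966800
step 2 [1y] zero: DF = P = 9199/10000 ≈ 0.919900
step 3 [1.5y] zero: DF = P = 8723/10000 ≈ 0.872300
step 4 [2y] bond c/2=29/800: DF=(964039/1000000 − 29/800·(0.966800+0.919900+0.872300))/(1+29/800) = 4169/5000 ≈ 0.833800
step 5 [2.5y] swap r/2=439/11043: DF=(1 − 439/11043·(0.966800+0.919900+0.872300+0.833800))/(1+439/11043) = 2061/2500 ≈ 0.824400
step 6 [3y] bond c/2=21/800: DF=(3761763/4000000 − 21/800·(0.966800+0.919900+0.872300+0.833800+0.824400))/(1+21/800) = 4017/5000 ≈ 0.803400
step 7 [3.5y] bond c/2=27/800: DF=(7879183/8000000 − 27/800·(0.966800+0.919900+0.872300+0.833800+0.824400+0.803400))/(1+27/800) = 7823/10000 ≈ 0.782300

1 1/2 2417/2500
2 1 9199/10000
3 3/2 8723/10000
4 2 4169/5000
5 5/2 2061/2500
6 3 4017/5000
7 7/2 7823/10000
f(0.5y,3y) = ((2417/2500)/(4017/5000) − 1)/(5/2) = 1634/20085 ≈ 8.1354%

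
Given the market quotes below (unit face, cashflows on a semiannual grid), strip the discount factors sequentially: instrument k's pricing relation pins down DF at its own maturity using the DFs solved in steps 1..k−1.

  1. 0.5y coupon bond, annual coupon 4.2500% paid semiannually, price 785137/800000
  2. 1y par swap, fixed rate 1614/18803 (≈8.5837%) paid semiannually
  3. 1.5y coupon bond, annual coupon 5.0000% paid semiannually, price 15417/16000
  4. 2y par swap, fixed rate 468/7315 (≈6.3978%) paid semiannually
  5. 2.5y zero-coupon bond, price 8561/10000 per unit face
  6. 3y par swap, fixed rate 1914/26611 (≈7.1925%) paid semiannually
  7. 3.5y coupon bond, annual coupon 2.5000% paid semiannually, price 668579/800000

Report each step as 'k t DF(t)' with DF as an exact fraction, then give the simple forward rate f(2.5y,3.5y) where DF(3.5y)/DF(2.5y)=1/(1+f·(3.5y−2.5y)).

1 1/2 961/1000
2 1 9193/10000
3 3/2 4471/5000
4 2 883/1000
5 5/2 8561/10000
6 3 4043/5000
7 7/2 7597/10000
f(2.5y,3.5y) = ((8561/10000)/(7597/10000) − 1)/(1) = 964/7597 ≈ 12.6892%

step 1 [0.5y] bond c/2=17/800: DF=(785137/800000 − 17/800·(0))/(1+17/800) = 961/1000 ≈ 0.961000
step 2 [1y] swap r/2=807/18803: DF=(1 − 807/18803·(0.961000))/(1+807/18803) = 9193/10000 ≈ 0.919300
step 3 [1.5y] bond c/2=1/40: DF=(15417/16000 − 1/40·(0.961000+0.919300))/(1+1/40) = 4471/5000 ≈ 0.894200
step 4 [2y] swap r/2=234/7315: DF=(1 − 234/7315·(0.961000+0.919300+0.894200))/(1+234/7315) = 883/1000 ≈ 0.883000
step 5 [2.5y] zero: DF = P = 8561/10000 ≈ 0.856100
step 6 [3y] swap r/2=957/26611: DF=(1 − 957/26611·(0.961000+0.919300+0.894200+0.883000+0.856100))/(1+957/26611) = 4043/5000 ≈ 0.808600
step 7 [3.5y] bond c/2=1/80: DF=(668579/800000 − 1/80·(0.961000+0.919300+0.894200+0.883000+0.856100+0.808600))/(1+1/80) = 7597/10000 ≈ 0.759700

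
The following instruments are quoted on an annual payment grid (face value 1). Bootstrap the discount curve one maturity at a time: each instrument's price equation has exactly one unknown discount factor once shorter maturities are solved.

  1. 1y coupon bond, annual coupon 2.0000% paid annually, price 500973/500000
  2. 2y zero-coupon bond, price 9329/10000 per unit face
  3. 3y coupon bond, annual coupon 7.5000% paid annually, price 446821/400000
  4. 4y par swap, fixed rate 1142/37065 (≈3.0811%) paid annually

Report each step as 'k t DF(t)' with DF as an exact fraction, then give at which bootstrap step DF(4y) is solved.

1 1 9823/10000
2 2 9329/10000
3 3 1811/2000
4 4 4429/5000
DF(4y) is solved at step 4

step 1 [1y] bond c/1=1/50: DF=(500973/500000 − 1/50·(0))/(1+1/50) = 9823/10000 ≈ 0.982300
step 2 [2y] zero: DF = P = 9329/10000 ≈ 0.932900
step 3 [3y] bond c/1=3/40: DF=(446821/400000 − 3/40·(0.982300+0.932900))/(1+3/40) = 1811/2000 ≈ 0.905500
step 4 [4y] swap r/1=1142/37065: DF=(1 − 1142/37065·(0.982300+0.932900+0.905500))/(1+1142/37065) = 4429/5000 ≈ 0.885800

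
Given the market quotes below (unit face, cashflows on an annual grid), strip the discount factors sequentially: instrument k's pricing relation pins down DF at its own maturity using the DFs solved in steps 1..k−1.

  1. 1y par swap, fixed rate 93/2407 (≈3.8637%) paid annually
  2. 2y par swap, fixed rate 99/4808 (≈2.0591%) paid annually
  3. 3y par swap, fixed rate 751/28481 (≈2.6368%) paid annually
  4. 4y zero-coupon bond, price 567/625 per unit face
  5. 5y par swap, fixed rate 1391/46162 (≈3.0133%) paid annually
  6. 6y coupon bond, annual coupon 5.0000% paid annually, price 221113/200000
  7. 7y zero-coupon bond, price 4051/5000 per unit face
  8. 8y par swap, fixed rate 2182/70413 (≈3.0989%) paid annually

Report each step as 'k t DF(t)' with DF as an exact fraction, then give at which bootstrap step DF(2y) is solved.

1 1 2407/2500
2 2 2401/2500
3 3 9249/10000
4 4 567/625
5 5 8609/10000
6 6 8331/10000
7 7 4051/5000
8 8 3909/5000
DF(2y) is solved at step 2

step 1 [1y] swap r/1=93/2407: DF=(1 − 93/2407·(0))/(1+93/2407) = 2407/2500 ≈ 0.962800
step 2 [2y] swap r/1=99/4808: DF=(1 − 99/4808·(0.962800))/(1+99/4808) = 2401/2500 ≈ 0.960400
step 3 [3y] swap r/1=751/28481: DF=(1 − 751/28481·(0.962800+0.960400))/(1+751/28481) = 9249/10000 ≈ 0.924900
step 4 [4y] zero: DF = P = 567/625 ≈ 0.907200
step 5 [5y] swap r/1=1391/46162: DF=(1 − 1391/46162·(0.962800+0.960400+0.924900+0.907200))/(1+1391/46162) = 8609/10000 ≈ 0.860900
step 6 [6y] bond c/1=1/20: DF=(221113/200000 − 1/20·(0.962800+0.960400+0.924900+0.907200+0.860900))/(1+1/20) = 8331/10000 ≈ 0.833100
step 7 [7y] zero: DF = P = 4051/5000 ≈ 0.810200
step 8 [8y] swap r/1=2182/70413: DF=(1 − 2182/70413·(0.962800+0.960400+0.924900+0.907200+0.860900+0.833100+0.810200))/(1+2182/70413) = 3909/5000 ≈ 0.781800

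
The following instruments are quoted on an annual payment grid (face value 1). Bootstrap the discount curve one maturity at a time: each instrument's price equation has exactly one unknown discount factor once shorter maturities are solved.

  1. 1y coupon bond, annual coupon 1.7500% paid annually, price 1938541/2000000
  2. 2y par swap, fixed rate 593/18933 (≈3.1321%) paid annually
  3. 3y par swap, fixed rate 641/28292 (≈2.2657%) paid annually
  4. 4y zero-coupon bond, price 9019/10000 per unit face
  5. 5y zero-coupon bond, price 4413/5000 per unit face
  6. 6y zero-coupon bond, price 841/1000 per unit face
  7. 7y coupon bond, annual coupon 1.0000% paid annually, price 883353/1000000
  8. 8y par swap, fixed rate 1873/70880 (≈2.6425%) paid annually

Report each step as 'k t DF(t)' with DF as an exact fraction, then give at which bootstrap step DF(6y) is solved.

1 1 4763/5000
2 2 9407/10000
3 3 9359/10000
4 4 9019/10000
5 5 4413/5000
6 6 841/1000
7 7 4103/5000
8 8 8127/10000
DF(6y) is solved at step 6

step 1 [1y] bond c/1=7/400: DF=(1938541/2000000 − 7/400·(0))/(1+7/400) = 4763/5000 ≈ 0.952600
step 2 [2y] swap r/1=593/18933: DF=(1 − 593/18933·(0.952600))/(1+593/18933) = 9407/10000 ≈ 0.940700
step 3 [3y] swap r/1=641/28292: DF=(1 − 641/28292·(0.952600+0.940700))/(1+641/28292) = 9359/10000 ≈ 0.935900
step 4 [4y] zero: DF = P = 9019/10000 ≈ 0.901900
step 5 [5y] zero: DF = P = 4413/5000 ≈ 0.882600
step 6 [6y] zero: DF = P = 841/1000 ≈ 0.841000
step 7 [7y] bond c/1=1/100: DF=(883353/1000000 − 1/100·(0.952600+0.940700+0.935900+0.901900+0.882600+0.841000))/(1+1/100) = 4103/5000 ≈ 0.820600
step 8 [8y] swap r/1=1873/70880: DF=(1 − 1873/70880·(0.952600+0.940700+0.935900+0.901900+0.882600+0.841000+0.820600))/(1+1873/70880) = 8127/10000 ≈ 0.812700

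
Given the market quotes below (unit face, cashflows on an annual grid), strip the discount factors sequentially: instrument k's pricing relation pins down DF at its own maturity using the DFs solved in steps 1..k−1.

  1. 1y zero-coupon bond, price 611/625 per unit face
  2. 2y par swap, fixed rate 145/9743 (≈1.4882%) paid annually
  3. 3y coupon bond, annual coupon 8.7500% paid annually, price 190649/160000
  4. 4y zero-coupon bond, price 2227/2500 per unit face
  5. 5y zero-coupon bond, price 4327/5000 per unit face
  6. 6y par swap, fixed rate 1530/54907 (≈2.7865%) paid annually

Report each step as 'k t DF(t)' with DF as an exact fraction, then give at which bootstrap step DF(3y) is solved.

step 1 [1y] zero: DF = P = 611/625 ≈ 0.977600
step 2 [2y] swap r/1=145/9743: DF=(1 − 145/9743·(0.977600))/(1+145/9743) = 971/1000 ≈ 0.971000
step 3 [3y] bond c/1=7/80: DF=(190649/160000 − 7/80·(0.977600+0.971000))/(1+7/80) = 9389/10000 ≈ 0.938900
step 4 [4y] zero: DF = P = 2227/2500 ≈ 0.890800
step 5 [5y] zero: DF = P = 4327/5000 ≈ 0.865400
step 6 [6y] swap r/1=1530/54907: DF=(1 − 1530/54907·(0.977600+0.971000+0.938900+0.890800+0.865400))/(1+1530/54907) = 847/1000 ≈ 0.847000

1 1 611/625
2 2 971/1000
3 3 9389/10000
4 4 2227/2500
5 5 4327/5000
6 6 847/1000
DF(3y) is solved at step 3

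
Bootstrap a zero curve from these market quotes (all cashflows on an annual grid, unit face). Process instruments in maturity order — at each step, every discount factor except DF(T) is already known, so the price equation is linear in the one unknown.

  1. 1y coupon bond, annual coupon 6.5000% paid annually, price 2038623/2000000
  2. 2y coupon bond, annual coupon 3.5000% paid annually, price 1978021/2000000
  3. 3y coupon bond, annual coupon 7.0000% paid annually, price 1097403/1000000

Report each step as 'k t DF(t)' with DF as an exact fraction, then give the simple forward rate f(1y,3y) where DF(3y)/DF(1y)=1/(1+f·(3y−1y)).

step 1 [1y] bond c/1=13/200: DF=(2038623/2000000 − 13/200·(0))/(1+13/200) = 9571/10000 ≈ 0.957100
step 2 [2y] bond c/1=7/200: DF=(1978021/2000000 − 7/200·(0.957100))/(1+7/200) = 577/625 ≈ 0.923200
step 3 [3y] bond c/1=7/100: DF=(1097403/1000000 − 7/100·(0.957100+0.923200))/(1+7/100) = 4513/5000 ≈ 0.902600

1 1 9571/10000
2 2 577/625
3 3 4513/5000
f(1y,3y) = ((9571/10000)/(4513/5000) − 1)/(2) = 545/18052 ≈ 3.0191%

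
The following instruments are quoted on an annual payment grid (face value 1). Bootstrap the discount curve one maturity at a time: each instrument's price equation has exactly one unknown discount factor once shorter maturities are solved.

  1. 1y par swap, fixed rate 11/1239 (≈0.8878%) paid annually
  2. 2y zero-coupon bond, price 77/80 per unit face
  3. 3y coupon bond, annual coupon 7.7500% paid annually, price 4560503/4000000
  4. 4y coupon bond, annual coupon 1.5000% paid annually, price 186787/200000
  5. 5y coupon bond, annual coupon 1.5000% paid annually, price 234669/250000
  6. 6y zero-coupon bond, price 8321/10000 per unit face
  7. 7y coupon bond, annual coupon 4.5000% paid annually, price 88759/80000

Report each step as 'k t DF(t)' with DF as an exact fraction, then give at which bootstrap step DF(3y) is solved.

step 1 [1y] swap r/1=11/1239: DF=(1 − 11/1239·(0))/(1+11/1239) = 1239/1250 ≈ 0.991200
step 2 [2y] zero: DF = P = 77/80 ≈ 0.962500
step 3 [3y] bond c/1=31/400: DF=(4560503/4000000 − 31/400·(0.991200+0.962500))/(1+31/400) = 1147/1250 ≈ 0.917600
step 4 [4y] bond c/1=3/200: DF=(186787/200000 − 3/200·(0.991200+0.962500+0.917600))/(1+3/200) = 8777/10000 ≈ 0.877700
step 5 [5y] bond c/1=3/200: DF=(234669/250000 − 3/200·(0.991200+0.962500+0.917600+0.877700))/(1+3/200) = 4347/5000 ≈ 0.869400
step 6 [6y] zero: DF = P = 8321/10000 ≈ 0.832100
step 7 [7y] bond c/1=9/200: DF=(88759/80000 − 9/200·(0.991200+0.962500+0.917600+0.877700+0.869400+0.832100))/(1+9/200) = 827/1000 ≈ 0.827000

1 1 1239/1250
2 2 77/80
3 3 1147/1250
4 4 8777/10000
5 5 4347/5000
6 6 8321/10000
7 7 827/1000
DF(3y) is solved at step 3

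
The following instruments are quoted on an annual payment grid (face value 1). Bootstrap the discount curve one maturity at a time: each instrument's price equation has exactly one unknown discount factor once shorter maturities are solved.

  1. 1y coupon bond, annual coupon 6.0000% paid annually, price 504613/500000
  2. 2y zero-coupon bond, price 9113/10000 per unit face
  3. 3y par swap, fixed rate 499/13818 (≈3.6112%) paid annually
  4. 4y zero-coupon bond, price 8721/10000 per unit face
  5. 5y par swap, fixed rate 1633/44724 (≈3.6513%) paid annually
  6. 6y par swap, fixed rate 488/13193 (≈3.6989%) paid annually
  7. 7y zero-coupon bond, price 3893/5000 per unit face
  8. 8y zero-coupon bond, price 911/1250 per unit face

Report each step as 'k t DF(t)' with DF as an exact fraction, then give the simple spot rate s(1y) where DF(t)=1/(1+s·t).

step 1 [1y] bond c/1=3/50: DF=(504613/500000 − 3/50·(0))/(1+3/50) = 9521/10000 ≈ 0.952100
step 2 [2y] zero: DF = P = 9113/10000 ≈ 0.911300
step 3 [3y] swap r/1=499/13818: DF=(1 − 499/13818·(0.952100+0.911300))/(1+499/13818) = 4501/5000 ≈ 0.900200
step 4 [4y] zero: DF = P = 8721/10000 ≈ 0.872100
step 5 [5y] swap r/1=1633/44724: DF=(1 − 1633/44724·(0.952100+0.911300+0.900200+0.872100))/(1+1633/44724) = 8367/10000 ≈ 0.836700
step 6 [6y] swap r/1=488/13193: DF=(1 − 488/13193·(0.952100+0.911300+0.900200+0.872100+0.836700))/(1+488/13193) = 503/625 ≈ 0.804800
step 7 [7y] zero: DF = P = 3893/5000 ≈ 0.778600
step 8 [8y] zero: DF = P = 911/1250 ≈ 0.728800

1 1 9521/10000
2 2 9113/10000
3 3 4501/5000
4 4 8721/10000
5 5 8367/10000
6 6 503/625
7 7 3893/5000
8 8 911/1250
s(1y) = (1/(9521/10000) − 1)/(1) = 479/9521 ≈ 5.0310%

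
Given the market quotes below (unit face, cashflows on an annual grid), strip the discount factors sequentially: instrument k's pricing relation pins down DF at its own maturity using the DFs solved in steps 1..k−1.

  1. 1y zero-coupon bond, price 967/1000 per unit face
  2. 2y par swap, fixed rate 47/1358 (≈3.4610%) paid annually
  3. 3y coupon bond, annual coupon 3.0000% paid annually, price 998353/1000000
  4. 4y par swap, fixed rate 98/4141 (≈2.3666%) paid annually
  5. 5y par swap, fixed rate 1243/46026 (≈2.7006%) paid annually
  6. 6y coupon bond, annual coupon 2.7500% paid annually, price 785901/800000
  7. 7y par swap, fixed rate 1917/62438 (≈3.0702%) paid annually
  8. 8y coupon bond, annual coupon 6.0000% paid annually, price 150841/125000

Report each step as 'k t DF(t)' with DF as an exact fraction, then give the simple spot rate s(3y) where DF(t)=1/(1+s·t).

1 1 967/1000
2 2 4671/5000
3 3 9139/10000
4 4 4559/5000
5 5 8757/10000
6 6 8329/10000
7 7 8083/10000
8 8 157/200
s(3y) = (1/(9139/10000) − 1)/(3) = 287/9139 ≈ 3.1404%

step 1 [1y] zero: DF = P = 967/1000 ≈ 0.967000
step 2 [2y] swap r/1=47/1358: DF=(1 − 47/1358·(0.967000))/(1+47/1358) = 4671/5000 ≈ 0.934200
step 3 [3y] bond c/1=3/100: DF=(998353/1000000 − 3/100·(0.967000+0.934200))/(1+3/100) = 9139/10000 ≈ 0.913900
step 4 [4y] swap r/1=98/4141: DF=(1 − 98/4141·(0.967000+0.934200+0.913900))/(1+98/4141) = 4559/5000 ≈ 0.911800
step 5 [5y] swap r/1=1243/46026: DF=(1 − 1243/46026·(0.967000+0.934200+0.913900+0.911800))/(1+1243/46026) = 8757/10000 ≈ 0.875700
step 6 [6y] bond c/1=11/400: DF=(785901/800000 − 11/400·(0.967000+0.934200+0.913900+0.911800+0.875700))/(1+11/400) = 8329/10000 ≈ 0.832900
step 7 [7y] swap r/1=1917/62438: DF=(1 − 1917/62438·(0.967000+0.934200+0.913900+0.911800+0.875700+0.832900))/(1+1917/62438) = 8083/10000 ≈ 0.808300
step 8 [8y] bond c/1=3/50: DF=(150841/125000 − 3/50·(0.967000+0.934200+0.913900+0.911800+0.875700+0.832900+0.808300))/(1+3/50) = 157/200 ≈ 0.785000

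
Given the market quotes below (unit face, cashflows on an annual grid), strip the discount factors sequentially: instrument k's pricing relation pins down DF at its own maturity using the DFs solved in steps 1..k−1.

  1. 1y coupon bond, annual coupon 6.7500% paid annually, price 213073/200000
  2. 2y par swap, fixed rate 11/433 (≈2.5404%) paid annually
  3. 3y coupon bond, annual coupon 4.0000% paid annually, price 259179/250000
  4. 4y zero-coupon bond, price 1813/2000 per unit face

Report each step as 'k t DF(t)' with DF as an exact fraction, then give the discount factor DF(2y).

step 1 [1y] bond c/1=27/400: DF=(213073/200000 − 27/400·(0))/(1+27/400) = 499/500 ≈ 0.998000
step 2 [2y] swap r/1=11/433: DF=(1 − 11/433·(0.998000))/(1+11/433) = 1901/2000 ≈ 0.950500
step 3 [3y] bond c/1=1/25: DF=(259179/250000 − 1/25·(0.998000+0.950500))/(1+1/25) = 9219/10000 ≈ 0.921900
step 4 [4y] zero: DF = P = 1813/2000 ≈ 0.906500

1 1 499/500
2 2 1901/2000
3 3 9219/10000
4 4 1813/2000
DF(2y) = 1901/2000 ≈ 0.950500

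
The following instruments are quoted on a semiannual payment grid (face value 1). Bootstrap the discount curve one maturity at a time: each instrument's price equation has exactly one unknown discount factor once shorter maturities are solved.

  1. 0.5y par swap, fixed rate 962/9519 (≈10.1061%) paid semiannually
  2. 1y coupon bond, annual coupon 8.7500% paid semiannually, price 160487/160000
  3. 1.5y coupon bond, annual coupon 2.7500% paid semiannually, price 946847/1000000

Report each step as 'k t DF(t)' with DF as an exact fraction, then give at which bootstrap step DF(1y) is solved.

step 1 [0.5y] swap r/2=481/9519: DF=(1 − 481/9519·(0))/(1+481/9519) = 9519/10000 ≈ 0.951900
step 2 [1y] bond c/2=7/160: DF=(160487/160000 − 7/160·(0.951900))/(1+7/160) = 9211/10000 ≈ 0.921100
step 3 [1.5y] bond c/2=11/800: DF=(946847/1000000 − 11/800·(0.951900+0.921100))/(1+11/800) = 4543/5000 ≈ 0.908600

1 1/2 9519/10000
2 1 9211/10000
3 3/2 4543/5000
DF(1y) is solved at step 2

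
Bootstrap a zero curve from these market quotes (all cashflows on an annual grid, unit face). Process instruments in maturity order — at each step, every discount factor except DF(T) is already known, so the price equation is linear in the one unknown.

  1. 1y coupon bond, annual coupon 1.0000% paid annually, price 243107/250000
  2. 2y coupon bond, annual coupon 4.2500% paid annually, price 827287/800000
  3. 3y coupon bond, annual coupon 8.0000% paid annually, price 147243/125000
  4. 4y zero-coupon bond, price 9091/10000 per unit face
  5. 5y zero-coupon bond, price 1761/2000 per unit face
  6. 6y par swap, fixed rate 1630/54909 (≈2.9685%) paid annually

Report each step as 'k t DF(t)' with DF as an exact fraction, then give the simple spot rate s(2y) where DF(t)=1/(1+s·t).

1 1 2407/2500
2 2 9527/10000
3 3 593/625
4 4 9091/10000
5 5 1761/2000
6 6 837/1000
s(2y) = (1/(9527/10000) − 1)/(2) = 473/19054 ≈ 2.4824%

step 1 [1y] bond c/1=1/100: DF=(243107/250000 − 1/100·(0))/(1+1/100) = 2407/2500 ≈ 0.962800
step 2 [2y] bond c/1=17/400: DF=(827287/800000 − 17/400·(0.962800))/(1+17/400) = 9527/10000 ≈ 0.952700
step 3 [3y] bond c/1=2/25: DF=(147243/125000 − 2/25·(0.962800+0.952700))/(1+2/25) = 593/625 ≈ 0.948800
step 4 [4y] zero: DF = P = 9091/10000 ≈ 0.909100
step 5 [5y] zero: DF = P = 1761/2000 ≈ 0.880500
step 6 [6y] swap r/1=1630/54909: DF=(1 − 1630/54909·(0.962800+0.952700+0.948800+0.909100+0.880500))/(1+1630/54909) = 837/1000 ≈ 0.837000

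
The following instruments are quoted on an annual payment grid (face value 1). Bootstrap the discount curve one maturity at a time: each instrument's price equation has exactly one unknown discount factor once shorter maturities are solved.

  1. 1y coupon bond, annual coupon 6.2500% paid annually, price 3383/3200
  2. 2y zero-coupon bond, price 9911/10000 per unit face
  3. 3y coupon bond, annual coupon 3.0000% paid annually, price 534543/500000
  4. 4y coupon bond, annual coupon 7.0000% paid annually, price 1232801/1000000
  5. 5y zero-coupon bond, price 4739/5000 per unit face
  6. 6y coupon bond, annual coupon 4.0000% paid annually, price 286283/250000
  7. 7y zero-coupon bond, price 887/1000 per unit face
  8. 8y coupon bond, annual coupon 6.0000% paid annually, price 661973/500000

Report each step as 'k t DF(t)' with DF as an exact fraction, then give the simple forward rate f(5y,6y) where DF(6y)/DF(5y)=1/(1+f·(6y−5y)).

step 1 [1y] bond c/1=1/16: DF=(3383/3200 − 1/16·(0))/(1+1/16) = 199/200 ≈ 0.995000
step 2 [2y] zero: DF = P = 9911/10000 ≈ 0.991100
step 3 [3y] bond c/1=3/100: DF=(534543/500000 − 3/100·(0.995000+0.991100))/(1+3/100) = 9801/10000 ≈ 0.980100
step 4 [4y] bond c/1=7/100: DF=(1232801/1000000 − 7/100·(0.995000+0.991100+0.980100))/(1+7/100) = 9581/10000 ≈ 0.958100
step 5 [5y] zero: DF = P = 4739/5000 ≈ 0.947800
step 6 [6y] bond c/1=1/25: DF=(286283/250000 − 1/25·(0.995000+0.991100+0.980100+0.958100+0.947800))/(1+1/25) = 9137/10000 ≈ 0.913700
step 7 [7y] zero: DF = P = 887/1000 ≈ 0.887000
step 8 [8y] bond c/1=3/50: DF=(661973/500000 − 3/50·(0.995000+0.991100+0.980100+0.958100+0.947800+0.913700+0.887000))/(1+3/50) = 8713/10000 ≈ 0.871300

1 1 199/200
2 2 9911/10000
3 3 9801/10000
4 4 9581/10000
5 5 4739/5000
6 6 9137/10000
7 7 887/1000
8 8 8713/10000
f(5y,6y) = ((4739/5000)/(9137/10000) − 1)/(1) = 341/9137 ≈ 3.7321%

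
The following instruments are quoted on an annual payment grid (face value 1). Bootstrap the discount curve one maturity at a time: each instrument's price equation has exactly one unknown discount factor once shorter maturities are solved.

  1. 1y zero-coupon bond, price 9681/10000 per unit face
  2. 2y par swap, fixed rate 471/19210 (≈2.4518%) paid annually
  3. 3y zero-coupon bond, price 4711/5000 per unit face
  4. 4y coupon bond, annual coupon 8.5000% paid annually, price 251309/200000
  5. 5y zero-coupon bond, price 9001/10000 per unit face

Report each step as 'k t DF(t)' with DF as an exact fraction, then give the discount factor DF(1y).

1 1 9681/10000
2 2 9529/10000
3 3 4711/5000
4 4 4669/5000
5 5 9001/10000
DF(1y) = 9681/10000 ≈ 0.968100

step 1 [1y] zero: DF = P = 9681/10000 ≈ 0.968100
step 2 [2y] swap r/1=471/19210: DF=(1 − 471/19210·(0.968100))/(1+471/19210) = 9529/10000 ≈ 0.952900
step 3 [3y] zero: DF = P = 4711/5000 ≈ 0.942200
step 4 [4y] bond c/1=17/200: DF=(251309/200000 − 17/200·(0.968100+0.952900+0.942200))/(1+17/200) = 4669/5000 ≈ 0.933800
step 5 [5y] zero: DF = P = 9001/10000 ≈ 0.900100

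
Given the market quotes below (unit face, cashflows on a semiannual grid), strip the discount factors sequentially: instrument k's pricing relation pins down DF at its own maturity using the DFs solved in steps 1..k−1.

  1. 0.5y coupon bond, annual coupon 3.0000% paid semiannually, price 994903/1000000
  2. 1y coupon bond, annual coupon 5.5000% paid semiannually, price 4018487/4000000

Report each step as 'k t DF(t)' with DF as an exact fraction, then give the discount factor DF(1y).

step 1 [0.5y] bond c/2=3/200: DF=(994903/1000000 − 3/200·(0))/(1+3/200) = 4901/5000 ≈ 0.980200
step 2 [1y] bond c/2=11/400: DF=(4018487/4000000 − 11/400·(0.980200))/(1+11/400) = 1903/2000 ≈ 0.951500

1 1/2 4901/5000
2 1 1903/2000
DF(1y) = 1903/2000 ≈ 0.951500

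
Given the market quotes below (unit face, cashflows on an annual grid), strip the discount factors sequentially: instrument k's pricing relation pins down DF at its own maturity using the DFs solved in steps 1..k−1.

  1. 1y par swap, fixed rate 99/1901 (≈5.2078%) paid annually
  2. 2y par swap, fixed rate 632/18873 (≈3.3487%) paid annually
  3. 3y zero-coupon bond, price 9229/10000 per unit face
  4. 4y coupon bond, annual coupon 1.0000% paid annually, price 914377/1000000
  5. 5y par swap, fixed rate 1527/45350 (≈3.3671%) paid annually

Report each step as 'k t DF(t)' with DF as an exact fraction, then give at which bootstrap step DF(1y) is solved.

step 1 [1y] swap r/1=99/1901: DF=(1 − 99/1901·(0))/(1+99/1901) = 1901/2000 ≈ 0.950500
step 2 [2y] swap r/1=632/18873: DF=(1 − 632/18873·(0.950500))/(1+632/18873) = 1171/1250 ≈ 0.936800
step 3 [3y] zero: DF = P = 9229/10000 ≈ 0.922900
step 4 [4y] bond c/1=1/100: DF=(914377/1000000 − 1/100·(0.950500+0.936800+0.922900))/(1+1/100) = 351/400 ≈ 0.877500
step 5 [5y] swap r/1=1527/45350: DF=(1 − 1527/45350·(0.950500+0.936800+0.922900+0.877500))/(1+1527/45350) = 8473/10000 ≈ 0.847300

1 1 1901/2000
2 2 1171/1250
3 3 9229/10000
4 4 351/400
5 5 8473/10000
DF(1y) is solved at step 1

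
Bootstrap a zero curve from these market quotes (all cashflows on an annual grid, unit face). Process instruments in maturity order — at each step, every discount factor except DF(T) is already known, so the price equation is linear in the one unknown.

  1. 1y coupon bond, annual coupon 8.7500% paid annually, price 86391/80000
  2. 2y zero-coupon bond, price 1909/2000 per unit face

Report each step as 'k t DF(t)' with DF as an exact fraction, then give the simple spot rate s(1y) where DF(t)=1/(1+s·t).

1 1 993/1000
2 2 1909/2000
s(1y) = (1/(993/1000) − 1)/(1) = 7/993 ≈ 0.7049%

step 1 [1y] bond c/1=7/80: DF=(86391/80000 − 7/80·(0))/(1+7/80) = 993/1000 ≈ 0.993000
step 2 [2y] zero: DF = P = 1909/2000 ≈ 0.954500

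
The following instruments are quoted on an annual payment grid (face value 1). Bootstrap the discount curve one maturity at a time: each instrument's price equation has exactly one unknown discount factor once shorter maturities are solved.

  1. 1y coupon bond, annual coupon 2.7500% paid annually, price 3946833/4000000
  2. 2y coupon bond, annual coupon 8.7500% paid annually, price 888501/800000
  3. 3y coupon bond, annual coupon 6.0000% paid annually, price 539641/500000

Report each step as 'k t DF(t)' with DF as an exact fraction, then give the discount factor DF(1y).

step 1 [1y] bond c/1=11/400: DF=(3946833/4000000 − 11/400·(0))/(1+11/400) = 9603/10000 ≈ 0.960300
step 2 [2y] bond c/1=7/80: DF=(888501/800000 − 7/80·(0.960300))/(1+7/80) = 118/125 ≈ 0.944000
step 3 [3y] bond c/1=3/50: DF=(539641/500000 − 3/50·(0.960300+0.944000))/(1+3/50) = 569/625 ≈ 0.910400

1 1 9603/10000
2 2 118/125
3 3 569/625
DF(1y) = 9603/10000 ≈ 0.960300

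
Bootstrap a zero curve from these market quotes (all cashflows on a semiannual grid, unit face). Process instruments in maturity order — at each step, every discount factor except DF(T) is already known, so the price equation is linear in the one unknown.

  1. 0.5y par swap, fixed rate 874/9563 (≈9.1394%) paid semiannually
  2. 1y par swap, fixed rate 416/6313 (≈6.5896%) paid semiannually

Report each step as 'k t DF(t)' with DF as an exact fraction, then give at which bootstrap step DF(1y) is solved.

1 1/2 9563/10000
2 1 586/625
DF(1y) is solved at step 2

step 1 [0.5y] swap r/2=437/9563: DF=(1 − 437/9563·(0))/(1+437/9563) = 9563/10000 ≈ 0.956300
step 2 [1y] swap r/2=208/6313: DF=(1 − 208/6313·(0.956300))/(1+208/6313) = 586/625 ≈ 0.937600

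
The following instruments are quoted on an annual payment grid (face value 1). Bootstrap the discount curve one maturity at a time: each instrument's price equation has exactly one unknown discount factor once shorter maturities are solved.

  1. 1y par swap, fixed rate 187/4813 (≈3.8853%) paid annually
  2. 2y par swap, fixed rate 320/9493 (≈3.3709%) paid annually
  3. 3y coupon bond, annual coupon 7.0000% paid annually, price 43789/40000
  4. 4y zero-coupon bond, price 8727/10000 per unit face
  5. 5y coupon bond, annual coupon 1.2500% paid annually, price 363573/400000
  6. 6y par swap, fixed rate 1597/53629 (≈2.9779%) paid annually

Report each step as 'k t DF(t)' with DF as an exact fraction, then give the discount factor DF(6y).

1 1 4813/5000
2 2 117/125
3 3 8989/10000
4 4 8727/10000
5 5 2131/2500
6 6 8403/10000
DF(6y) = 8403/10000 ≈ 0.840300

step 1 [1y] swap r/1=187/4813: DF=(1 − 187/4813·(0))/(1+187/4813) = 4813/5000 ≈ 0.962600
step 2 [2y] swap r/1=320/9493: DF=(1 − 320/9493·(0.962600))/(1+320/9493) = 117/125 ≈ 0.936000
step 3 [3y] bond c/1=7/100: DF=(43789/40000 − 7/100·(0.962600+0.936000))/(1+7/100) = 8989/10000 ≈ 0.898900
step 4 [4y] zero: DF = P = 8727/10000 ≈ 0.872700
step 5 [5y] bond c/1=1/80: DF=(363573/400000 − 1/80·(0.962600+0.936000+0.898900+0.872700))/(1+1/80) = 2131/2500 ≈ 0.852400
step 6 [6y] swap r/1=1597/53629: DF=(1 − 1597/53629·(0.962600+0.936000+0.898900+0.872700+0.852400))/(1+1597/53629) = 8403/10000 ≈ 0.840300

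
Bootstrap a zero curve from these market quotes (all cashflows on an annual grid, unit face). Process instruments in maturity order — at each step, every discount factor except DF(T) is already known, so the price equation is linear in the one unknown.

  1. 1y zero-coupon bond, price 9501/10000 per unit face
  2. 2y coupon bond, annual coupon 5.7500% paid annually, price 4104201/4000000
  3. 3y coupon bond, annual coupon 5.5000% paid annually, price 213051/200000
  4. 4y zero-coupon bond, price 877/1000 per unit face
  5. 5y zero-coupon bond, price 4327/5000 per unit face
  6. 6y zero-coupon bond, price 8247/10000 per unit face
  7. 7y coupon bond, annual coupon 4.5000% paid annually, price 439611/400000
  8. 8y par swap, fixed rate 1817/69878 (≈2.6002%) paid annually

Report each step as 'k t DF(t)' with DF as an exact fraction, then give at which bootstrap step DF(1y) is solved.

1 1 9501/10000
2 2 4593/5000
3 3 9123/10000
4 4 877/1000
5 5 4327/5000
6 6 8247/10000
7 7 4107/5000
8 8 8183/10000
DF(1y) is solved at step 1

step 1 [1y] zero: DF = P = 9501/10000 ≈ 0.950100
step 2 [2y] bond c/1=23/400: DF=(4104201/4000000 − 23/400·(0.950100))/(1+23/400) = 4593/5000 ≈ 0.918600
step 3 [3y] bond c/1=11/200: DF=(213051/200000 − 11/200·(0.950100+0.918600))/(1+11/200) = 9123/10000 ≈ 0.912300
step 4 [4y] zero: DF = P = 877/1000 ≈ 0.877000
step 5 [5y] zero: DF = P = 4327/5000 ≈ 0.865400
step 6 [6y] zero: DF = P = 8247/10000 ≈ 0.824700
step 7 [7y] bond c/1=9/200: DF=(439611/400000 − 9/200·(0.950100+0.918600+0.912300+0.877000+0.865400+0.824700))/(1+9/200) = 4107/5000 ≈ 0.821400
step 8 [8y] swap r/1=1817/69878: DF=(1 − 1817/69878·(0.950100+0.918600+0.912300+0.877000+0.865400+0.824700+0.821400))/(1+1817/69878) = 8183/10000 ≈ 0.818300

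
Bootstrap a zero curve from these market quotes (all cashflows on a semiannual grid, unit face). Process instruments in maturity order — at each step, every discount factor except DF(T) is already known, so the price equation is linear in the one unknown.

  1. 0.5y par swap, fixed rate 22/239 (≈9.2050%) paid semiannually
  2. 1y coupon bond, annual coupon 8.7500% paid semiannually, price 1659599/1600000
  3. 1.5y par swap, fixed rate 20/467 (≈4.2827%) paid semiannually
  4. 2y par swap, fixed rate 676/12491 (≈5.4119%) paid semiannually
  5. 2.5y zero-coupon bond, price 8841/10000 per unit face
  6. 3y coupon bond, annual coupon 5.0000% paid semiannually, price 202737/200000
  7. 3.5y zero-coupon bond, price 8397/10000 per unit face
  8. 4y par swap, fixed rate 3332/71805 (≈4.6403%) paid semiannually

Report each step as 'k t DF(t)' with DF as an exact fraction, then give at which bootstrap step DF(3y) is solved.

1 1/2 239/250
2 1 9537/10000
3 3/2 939/1000
4 2 4493/5000
5 5/2 8841/10000
6 3 219/250
7 7/2 8397/10000
8 4 4167/5000
DF(3y) is solved at step 6

step 1 [0.5y] swap r/2=11/239: DF=(1 − 11/239·(0))/(1+11/239) = 239/250 ≈ 0.956000
step 2 [1y] bond c/2=7/160: DF=(1659599/1600000 − 7/160·(0.956000))/(1+7/160) = 9537/10000 ≈ 0.953700
step 3 [1.5y] swap r/2=10/467: DF=(1 − 10/467·(0.956000+0.953700))/(1+10/467) = 939/1000 ≈ 0.939000
step 4 [2y] swap r/2=338/12491: DF=(1 − 338/12491·(0.956000+0.953700+0.939000))/(1+338/12491) = 4493/5000 ≈ 0.898600
step 5 [2.5y] zero: DF = P = 8841/10000 ≈ 0.884100
step 6 [3y] bond c/2=1/40: DF=(202737/200000 − 1/40·(0.956000+0.953700+0.939000+0.898600+0.884100))/(1+1/40) = 219/250 ≈ 0.876000
step 7 [3.5y] zero: DF = P = 8397/10000 ≈ 0.839700
step 8 [4y] swap r/2=1666/71805: DF=(1 − 1666/71805·(0.956000+0.953700+0.939000+0.898600+0.884100+0.876000+0.839700))/(1+1666/71805) = 4167/5000 ≈ 0.833400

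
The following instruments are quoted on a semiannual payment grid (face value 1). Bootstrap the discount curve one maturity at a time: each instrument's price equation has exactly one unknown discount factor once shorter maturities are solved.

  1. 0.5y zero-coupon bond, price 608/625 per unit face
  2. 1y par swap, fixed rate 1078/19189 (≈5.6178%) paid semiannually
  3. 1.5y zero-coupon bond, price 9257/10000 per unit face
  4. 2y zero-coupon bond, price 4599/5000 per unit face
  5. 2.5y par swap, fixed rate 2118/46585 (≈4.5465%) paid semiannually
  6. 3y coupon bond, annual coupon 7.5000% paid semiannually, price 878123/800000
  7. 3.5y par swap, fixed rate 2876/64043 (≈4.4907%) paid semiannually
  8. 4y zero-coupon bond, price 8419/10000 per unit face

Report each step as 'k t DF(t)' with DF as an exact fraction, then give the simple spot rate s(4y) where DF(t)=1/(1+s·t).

1 1/2 608/625
2 1 9461/10000
3 3/2 9257/10000
4 2 4599/5000
5 5/2 8941/10000
6 3 556/625
7 7/2 4281/5000
8 4 8419/10000
s(4y) = (1/(8419/10000) − 1)/(4) = 1581/33676 ≈ 4.6947%

step 1 [0.5y] zero: DF = P = 608/625 ≈ 0.972800
step 2 [1y] swap r/2=539/19189: DF=(1 − 539/19189·(0.972800))/(1+539/19189) = 9461/10000 ≈ 0.946100
step 3 [1.5y] zero: DF = P = 9257/10000 ≈ 0.925700
step 4 [2y] zero: DF = P = 4599/5000 ≈ 0.919800
step 5 [2.5y] swap r/2=1059/46585: DF=(1 − 1059/46585·(0.972800+0.946100+0.925700+0.919800))/(1+1059/46585) = 8941/10000 ≈ 0.894100
step 6 [3y] bond c/2=3/80: DF=(878123/800000 − 3/80·(0.972800+0.946100+0.925700+0.919800+0.894100))/(1+3/80) = 556/625 ≈ 0.889600
step 7 [3.5y] swap r/2=1438/64043: DF=(1 − 1438/64043·(0.972800+0.946100+0.925700+0.919800+0.894100+0.889600))/(1+1438/64043) = 4281/5000 ≈ 0.856200
step 8 [4y] zero: DF = P = 8419/10000 ≈ 0.841900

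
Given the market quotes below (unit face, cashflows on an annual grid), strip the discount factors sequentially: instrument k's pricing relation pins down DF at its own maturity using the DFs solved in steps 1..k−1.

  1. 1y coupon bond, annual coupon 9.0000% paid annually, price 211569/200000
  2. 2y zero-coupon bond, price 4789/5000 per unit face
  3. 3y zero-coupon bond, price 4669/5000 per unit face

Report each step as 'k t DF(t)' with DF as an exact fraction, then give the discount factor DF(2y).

1 1 1941/2000
2 2 4789/5000
3 3 4669/5000
DF(2y) = 4789/5000 ≈ 0.957800

step 1 [1y] bond c/1=9/100: DF=(211569/200000 − 9/100·(0))/(1+9/100) = 1941/2000 ≈ 0.970500
step 2 [2y] zero: DF = P = 4789/5000 ≈ 0.957800
step 3 [3y] zero: DF = P = 4669/5000 ≈ 0.933800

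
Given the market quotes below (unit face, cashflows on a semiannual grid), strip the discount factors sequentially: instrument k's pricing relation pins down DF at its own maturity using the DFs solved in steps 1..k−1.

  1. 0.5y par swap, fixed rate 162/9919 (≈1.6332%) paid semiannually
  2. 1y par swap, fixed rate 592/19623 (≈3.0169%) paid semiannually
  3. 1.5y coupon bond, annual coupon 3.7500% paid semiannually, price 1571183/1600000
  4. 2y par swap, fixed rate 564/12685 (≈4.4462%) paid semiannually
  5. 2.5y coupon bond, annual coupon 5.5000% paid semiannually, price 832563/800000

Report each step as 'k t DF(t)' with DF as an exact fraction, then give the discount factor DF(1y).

step 1 [0.5y] swap r/2=81/9919: DF=(1 − 81/9919·(0))/(1+81/9919) = 9919/10000 ≈ 0.991900
step 2 [1y] swap r/2=296/19623: DF=(1 − 296/19623·(0.991900))/(1+296/19623) = 1213/1250 ≈ 0.970400
step 3 [1.5y] bond c/2=3/160: DF=(1571183/1600000 − 3/160·(0.991900+0.970400))/(1+3/160) = 4639/5000 ≈ 0.927800
step 4 [2y] swap r/2=282/12685: DF=(1 − 282/12685·(0.991900+0.970400+0.927800))/(1+282/12685) = 4577/5000 ≈ 0.915400
step 5 [2.5y] bond c/2=11/400: DF=(832563/800000 − 11/400·(0.991900+0.970400+0.927800+0.915400))/(1+11/400) = 911/1000 ≈ 0.911000

1 1/2 9919/10000
2 1 1213/1250
3 3/2 4639/5000
4 2 4577/5000
5 5/2 911/1000
DF(1y) = 1213/1250 ≈ 0.970400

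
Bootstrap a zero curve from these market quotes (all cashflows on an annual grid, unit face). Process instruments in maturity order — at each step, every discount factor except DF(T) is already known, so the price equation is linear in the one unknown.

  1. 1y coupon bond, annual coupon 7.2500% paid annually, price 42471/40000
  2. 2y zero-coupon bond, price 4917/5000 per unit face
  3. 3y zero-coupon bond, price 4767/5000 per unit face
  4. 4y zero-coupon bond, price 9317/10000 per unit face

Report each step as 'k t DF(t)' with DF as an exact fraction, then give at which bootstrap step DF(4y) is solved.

1 1 99/100
2 2 4917/5000
3 3 4767/5000
4 4 9317/10000
DF(4y) is solved at step 4

step 1 [1y] bond c/1=29/400: DF=(42471/40000 − 29/400·(0))/(1+29/400) = 99/100 ≈ 0.990000
step 2 [2y] zero: DF = P = 4917/5000 ≈ 0.983400
step 3 [3y] zero: DF = P = 4767/5000 ≈ 0.953400
step 4 [4y] zero: DF = P = 9317/10000 ≈ 0.931700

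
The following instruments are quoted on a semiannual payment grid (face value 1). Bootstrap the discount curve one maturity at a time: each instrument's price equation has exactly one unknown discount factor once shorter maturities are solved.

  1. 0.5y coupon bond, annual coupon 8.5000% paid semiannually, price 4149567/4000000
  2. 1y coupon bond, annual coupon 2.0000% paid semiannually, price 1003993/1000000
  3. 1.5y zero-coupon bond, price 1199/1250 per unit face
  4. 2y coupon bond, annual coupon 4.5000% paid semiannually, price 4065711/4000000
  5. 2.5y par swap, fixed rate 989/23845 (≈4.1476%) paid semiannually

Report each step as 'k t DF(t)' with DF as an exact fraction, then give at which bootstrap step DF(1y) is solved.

step 1 [0.5y] bond c/2=17/400: DF=(4149567/4000000 − 17/400·(0))/(1+17/400) = 9951/10000 ≈ 0.995100
step 2 [1y] bond c/2=1/100: DF=(1003993/1000000 − 1/100·(0.995100))/(1+1/100) = 4921/5000 ≈ 0.984200
step 3 [1.5y] zero: DF = P = 1199/1250 ≈ 0.959200
step 4 [2y] bond c/2=9/400: DF=(4065711/4000000 − 9/400·(0.995100+0.984200+0.959200))/(1+9/400) = 4647/5000 ≈ 0.929400
step 5 [2.5y] swap r/2=989/47690: DF=(1 − 989/47690·(0.995100+0.984200+0.959200+0.929400))/(1+989/47690) = 9011/10000 ≈ 0.901100

1 1/2 9951/10000
2 1 4921/5000
3 3/2 1199/1250
4 2 4647/5000
5 5/2 9011/10000
DF(1y) is solved at step 2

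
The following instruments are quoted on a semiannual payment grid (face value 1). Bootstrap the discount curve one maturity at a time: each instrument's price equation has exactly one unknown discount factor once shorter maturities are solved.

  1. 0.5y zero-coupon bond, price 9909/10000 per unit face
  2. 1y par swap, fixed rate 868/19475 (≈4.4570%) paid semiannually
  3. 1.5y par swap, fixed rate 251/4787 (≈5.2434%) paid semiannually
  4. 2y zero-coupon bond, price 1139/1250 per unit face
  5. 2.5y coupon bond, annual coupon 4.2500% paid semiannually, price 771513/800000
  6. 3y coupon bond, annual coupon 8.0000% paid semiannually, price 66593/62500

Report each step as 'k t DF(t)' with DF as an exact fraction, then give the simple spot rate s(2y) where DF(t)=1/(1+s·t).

1 1/2 9909/10000
2 1 4783/5000
3 3/2 9247/10000
4 2 1139/1250
5 5/2 541/625
6 3 8457/10000
s(2y) = (1/(1139/1250) − 1)/(2) = 111/2278 ≈ 4.8727%

step 1 [0.5y] zero: DF = P = 9909/10000 ≈ 0.990900
step 2 [1y] swap r/2=434/19475: DF=(1 − 434/19475·(0.990900))/(1+434/19475) = 4783/5000 ≈ 0.956600
step 3 [1.5y] swap r/2=251/9574: DF=(1 − 251/9574·(0.990900+0.956600))/(1+251/9574) = 9247/10000 ≈ 0.924700
step 4 [2y] zero: DF = P = 1139/1250 ≈ 0.911200
step 5 [2.5y] bond c/2=17/800: DF=(771513/800000 − 17/800·(0.990900+0.956600+0.924700+0.911200))/(1+17/800) = 541/625 ≈ 0.865600
step 6 [3y] bond c/2=1/25: DF=(66593/62500 − 1/25·(0.990900+0.956600+0.924700+0.911200+0.865600))/(1+1/25) = 8457/10000 ≈ 0.845700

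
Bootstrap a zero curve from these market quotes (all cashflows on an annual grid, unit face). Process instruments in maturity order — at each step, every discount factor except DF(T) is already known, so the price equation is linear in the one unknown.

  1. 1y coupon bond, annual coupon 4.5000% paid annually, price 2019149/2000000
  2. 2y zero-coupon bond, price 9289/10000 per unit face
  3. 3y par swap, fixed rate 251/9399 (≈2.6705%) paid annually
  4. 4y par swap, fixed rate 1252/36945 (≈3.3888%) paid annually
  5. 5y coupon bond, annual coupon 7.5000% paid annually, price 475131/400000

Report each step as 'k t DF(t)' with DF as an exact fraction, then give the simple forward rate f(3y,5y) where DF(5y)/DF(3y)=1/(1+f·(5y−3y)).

step 1 [1y] bond c/1=9/200: DF=(2019149/2000000 − 9/200·(0))/(1+9/200) = 9661/10000 ≈ 0.966100
step 2 [2y] zero: DF = P = 9289/10000 ≈ 0.928900
step 3 [3y] swap r/1=251/9399: DF=(1 − 251/9399·(0.966100+0.928900))/(1+251/9399) = 9247/10000 ≈ 0.924700
step 4 [4y] swap r/1=1252/36945: DF=(1 − 1252/36945·(0.966100+0.928900+0.924700))/(1+1252/36945) = 2187/2500 ≈ 0.874800
step 5 [5y] bond c/1=3/40: DF=(475131/400000 − 3/40·(0.966100+0.928900+0.924700+0.874800))/(1+3/40) = 1059/1250 ≈ 0.847200

1 1 9661/10000
2 2 9289/10000
3 3 9247/10000
4 4 2187/2500
5 5 1059/1250
f(3y,5y) = ((9247/10000)/(1059/1250) − 1)/(2) = 775/16944 ≈ 4.5739%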